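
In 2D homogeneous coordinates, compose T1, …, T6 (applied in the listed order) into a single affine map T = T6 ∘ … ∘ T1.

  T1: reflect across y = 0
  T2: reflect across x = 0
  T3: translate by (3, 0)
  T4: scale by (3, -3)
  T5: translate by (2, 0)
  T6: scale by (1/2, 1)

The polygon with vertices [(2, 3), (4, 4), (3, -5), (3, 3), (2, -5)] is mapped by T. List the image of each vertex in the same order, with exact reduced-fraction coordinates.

T1 reflect across y = 0: (2, 3) → (2, -3); (4, 4) → (4, -4); (3, -5) → (3, 5); (3, 3) → (3, -3); (2, -5) → (2, 5)
T2 reflect across x = 0: (2, -3) → (-2, -3); (4, -4) → (-4, -4); (3, 5) → (-3, 5); (3, -3) → (-3, -3); (2, 5) → (-2, 5)
T3 translate by (3, 0): (-2, -3) → (1, -3); (-4, -4) → (-1, -4); (-3, 5) → (0, 5); (-3, -3) → (0, -3); (-2, 5) → (1, 5)
T4 scale by (3, -3): (1, -3) → (3, 9); (-1, -4) → (-3, 12); (0, 5) → (0, -15); (0, -3) → (0, 9); (1, 5) → (3, -15)
T5 translate by (2, 0): (3, 9) → (5, 9); (-3, 12) → (-1, 12); (0, -15) → (2, -15); (0, 9) → (2, 9); (3, -15) → (5, -15)
T6 scale by (1/2, 1): (5, 9) → (5/2, 9); (-1, 12) → (-1/2, 12); (2, -15) → (1, -15); (2, 9) → (1, 9); (5, -15) → (5/2, -15)

image vertices: (5/2, 9), (-1/2, 12), (1, -15), (1, 9), (5/2, -15)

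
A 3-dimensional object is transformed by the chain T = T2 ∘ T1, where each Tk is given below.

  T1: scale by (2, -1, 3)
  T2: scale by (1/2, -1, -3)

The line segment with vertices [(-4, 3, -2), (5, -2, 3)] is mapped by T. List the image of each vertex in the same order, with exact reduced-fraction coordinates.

image vertices: (-4, 3, 18), (5, -2, -27)

T1 scale by (2, -1, 3): (-4, 3, -2) → (-8, -3, -6); (5, -2, 3) → (10, 2, 9)
T2 scale by (1/2, -1, -3): (-8, -3, -6) → (-4, 3, 18); (10, 2, 9) → (5, -2, -27)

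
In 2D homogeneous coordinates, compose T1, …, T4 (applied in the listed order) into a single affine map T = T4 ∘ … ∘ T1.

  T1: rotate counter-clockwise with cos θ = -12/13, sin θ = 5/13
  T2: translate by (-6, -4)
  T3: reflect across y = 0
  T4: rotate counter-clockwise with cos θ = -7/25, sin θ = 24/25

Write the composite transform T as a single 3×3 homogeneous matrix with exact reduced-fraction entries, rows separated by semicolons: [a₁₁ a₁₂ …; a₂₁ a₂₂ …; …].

T = [204/325 -253/325 -54/25; -253/325 -204/325 -172/25; 0 0 1]

T1 = [-12/13 -5/13 0; 5/13 -12/13 0; 0 0 1]
T2·T1 = [-12/13 -5/13 -6; 5/13 -12/13 -4; 0 0 1]
T3·…·T1 = [-12/13 -5/13 -6; -5/13 12/13 4; 0 0 1]
T4·…·T1 = [204/325 -253/325 -54/25; -253/325 -204/325 -172/25; 0 0 1]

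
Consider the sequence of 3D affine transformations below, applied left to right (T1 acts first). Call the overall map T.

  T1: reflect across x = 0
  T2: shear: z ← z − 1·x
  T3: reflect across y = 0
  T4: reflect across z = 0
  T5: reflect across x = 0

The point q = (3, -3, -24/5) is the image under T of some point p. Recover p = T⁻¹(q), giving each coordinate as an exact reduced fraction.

T1 = [-1 0 0 0; 0 1 0 0; 0 0 1 0; 0 0 0 1]
T2·T1 = [-1 0 0 0; 0 1 0 0; 1 0 1 0; 0 0 0 1]
T3·…·T1 = [-1 0 0 0; 0 -1 0 0; 1 0 1 0; 0 0 0 1]
T4·…·T1 = [-1 0 0 0; 0 -1 0 0; -1 0 -1 0; 0 0 0 1]
T5·…·T1 = [1 0 0 0; 0 -1 0 0; -1 0 -1 0; 0 0 0 1]
det M = 1; M⁻¹ = [1 0 0 0; 0 -1 0 0; -1 0 -1 0; 0 0 0 1]
M⁻¹ · (3, -3, -24/5)ᵀ = (3, 3, 9/5)ᵀ

p = (3, 3, 9/5)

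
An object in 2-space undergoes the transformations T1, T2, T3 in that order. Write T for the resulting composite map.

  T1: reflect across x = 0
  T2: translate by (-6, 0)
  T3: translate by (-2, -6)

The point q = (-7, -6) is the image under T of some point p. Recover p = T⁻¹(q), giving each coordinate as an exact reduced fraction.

T1 = [-1 0 0; 0 1 0; 0 0 1]
T2·T1 = [-1 0 -6; 0 1 0; 0 0 1]
T3·…·T1 = [-1 0 -8; 0 1 -6; 0 0 1]
det M = -1; M⁻¹ = [-1 0 -8; 0 1 6; 0 0 1]
M⁻¹ · (-7, -6)ᵀ = (-1, 0)ᵀ

p = (-1, 0)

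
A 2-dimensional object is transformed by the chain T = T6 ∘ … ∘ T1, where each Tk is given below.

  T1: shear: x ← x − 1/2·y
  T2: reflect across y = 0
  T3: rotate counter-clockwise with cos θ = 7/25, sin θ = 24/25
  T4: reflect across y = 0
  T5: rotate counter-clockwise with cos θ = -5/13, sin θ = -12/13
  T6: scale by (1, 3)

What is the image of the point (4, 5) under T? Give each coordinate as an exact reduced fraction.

T1 shear: x ← x − 1/2·y: (4, 5) → (3/2, 5)
T2 reflect across y = 0: (3/2, 5) → (3/2, -5)
T3 rotate counter-clockwise with cos θ = 7/25, sin θ = 24/25: (3/2, -5) → (261/50, 1/25)
T4 reflect across y = 0: (261/50, 1/25) → (261/50, -1/25)
T5 rotate counter-clockwise with cos θ = -5/13, sin θ = -12/13: (261/50, -1/25) → (-1329/650, -1561/325)
T6 scale by (1, 3): (-1329/650, -1561/325) → (-1329/650, -4683/325)

T(p) = (-1329/650, -4683/325)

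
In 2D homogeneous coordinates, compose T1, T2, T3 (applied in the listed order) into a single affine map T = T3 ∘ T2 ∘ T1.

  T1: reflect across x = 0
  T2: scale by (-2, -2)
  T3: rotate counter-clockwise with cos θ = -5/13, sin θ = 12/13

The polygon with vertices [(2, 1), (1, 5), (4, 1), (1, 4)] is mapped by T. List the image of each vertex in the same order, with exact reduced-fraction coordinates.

image vertices: (4/13, 58/13), (110/13, 74/13), (-16/13, 106/13), (86/13, 64/13)

T1 reflect across x = 0: (2, 1) → (-2, 1); (1, 5) → (-1, 5); (4, 1) → (-4, 1); (1, 4) → (-1, 4)
T2 scale by (-2, -2): (-2, 1) → (4, -2); (-1, 5) → (2, -10); (-4, 1) → (8, -2); (-1, 4) → (2, -8)
T3 rotate counter-clockwise with cos θ = -5/13, sin θ = 12/13: (4, -2) → (4/13, 58/13); (2, -10) → (110/13, 74/13); (8, -2) → (-16/13, 106/13); (2, -8) → (86/13, 64/13)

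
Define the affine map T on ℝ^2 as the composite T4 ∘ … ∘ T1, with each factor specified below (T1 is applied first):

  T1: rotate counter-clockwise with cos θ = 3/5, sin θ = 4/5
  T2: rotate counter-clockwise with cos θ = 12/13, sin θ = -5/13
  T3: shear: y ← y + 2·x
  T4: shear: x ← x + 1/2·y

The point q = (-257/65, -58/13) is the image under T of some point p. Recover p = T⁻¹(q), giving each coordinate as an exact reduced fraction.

T1 = [3/5 -4/5 0; 4/5 3/5 0; 0 0 1]
T2·T1 = [56/65 -33/65 0; 33/65 56/65 0; 0 0 1]
T3·…·T1 = [56/65 -33/65 0; 29/13 -2/13 0; 0 0 1]
T4·…·T1 = [257/130 -38/65 0; 29/13 -2/13 0; 0 0 1]
det M = 1; M⁻¹ = [-2/13 38/65 0; -29/13 257/130 0; 0 0 1]
M⁻¹ · (-257/65, -58/13)ᵀ = (-2, 0)ᵀ

p = (-2, 0)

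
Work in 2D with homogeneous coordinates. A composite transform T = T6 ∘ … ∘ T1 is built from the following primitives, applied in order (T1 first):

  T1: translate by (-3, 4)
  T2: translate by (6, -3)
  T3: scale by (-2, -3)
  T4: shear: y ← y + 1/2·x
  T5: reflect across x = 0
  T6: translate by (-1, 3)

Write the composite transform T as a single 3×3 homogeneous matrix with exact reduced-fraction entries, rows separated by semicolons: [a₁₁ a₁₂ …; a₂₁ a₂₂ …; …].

T1 = [1 0 -3; 0 1 4; 0 0 1]
T2·T1 = [1 0 3; 0 1 1; 0 0 1]
T3·…·T1 = [-2 0 -6; 0 -3 -3; 0 0 1]
T4·…·T1 = [-2 0 -6; -1 -3 -6; 0 0 1]
T5·…·T1 = [2 0 6; -1 -3 -6; 0 0 1]
T6·…·T1 = [2 0 5; -1 -3 -3; 0 0 1]

T = [2 0 5; -1 -3 -3; 0 0 1]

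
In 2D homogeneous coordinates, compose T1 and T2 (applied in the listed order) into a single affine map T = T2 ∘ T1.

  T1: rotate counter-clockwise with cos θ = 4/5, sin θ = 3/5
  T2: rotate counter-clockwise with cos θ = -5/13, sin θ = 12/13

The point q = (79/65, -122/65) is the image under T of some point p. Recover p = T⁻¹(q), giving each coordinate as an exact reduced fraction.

p = (-2, 1)

T1 = [4/5 -3/5 0; 3/5 4/5 0; 0 0 1]
T2·T1 = [-56/65 -33/65 0; 33/65 -56/65 0; 0 0 1]
det M = 1; M⁻¹ = [-56/65 33/65 0; -33/65 -56/65 0; 0 0 1]
M⁻¹ · (79/65, -122/65)ᵀ = (-2, 1)ᵀ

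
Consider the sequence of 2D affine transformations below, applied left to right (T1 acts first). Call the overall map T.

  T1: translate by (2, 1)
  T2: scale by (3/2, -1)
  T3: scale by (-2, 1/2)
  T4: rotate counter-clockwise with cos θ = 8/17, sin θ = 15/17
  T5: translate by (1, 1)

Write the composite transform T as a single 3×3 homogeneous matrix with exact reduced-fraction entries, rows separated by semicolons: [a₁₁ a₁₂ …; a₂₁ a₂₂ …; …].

T = [-24/17 15/34 -47/34; -45/17 -4/17 -77/17; 0 0 1]

T1 = [1 0 2; 0 1 1; 0 0 1]
T2·T1 = [3/2 0 3; 0 -1 -1; 0 0 1]
T3·…·T1 = [-3 0 -6; 0 -1/2 -1/2; 0 0 1]
T4·…·T1 = [-24/17 15/34 -81/34; -45/17 -4/17 -94/17; 0 0 1]
T5·…·T1 = [-24/17 15/34 -47/34; -45/17 -4/17 -77/17; 0 0 1]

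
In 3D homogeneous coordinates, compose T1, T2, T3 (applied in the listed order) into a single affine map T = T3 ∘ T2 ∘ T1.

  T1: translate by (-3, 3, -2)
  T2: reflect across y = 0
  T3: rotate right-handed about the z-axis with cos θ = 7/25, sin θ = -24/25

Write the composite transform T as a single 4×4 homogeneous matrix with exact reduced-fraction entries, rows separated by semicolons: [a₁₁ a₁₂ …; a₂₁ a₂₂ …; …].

T = [7/25 -24/25 0 -93/25; -24/25 -7/25 0 51/25; 0 0 1 -2; 0 0 0 1]

T1 = [1 0 0 -3; 0 1 0 3; 0 0 1 -2; 0 0 0 1]
T2·T1 = [1 0 0 -3; 0 -1 0 -3; 0 0 1 -2; 0 0 0 1]
T3·…·T1 = [7/25 -24/25 0 -93/25; -24/25 -7/25 0 51/25; 0 0 1 -2; 0 0 0 1]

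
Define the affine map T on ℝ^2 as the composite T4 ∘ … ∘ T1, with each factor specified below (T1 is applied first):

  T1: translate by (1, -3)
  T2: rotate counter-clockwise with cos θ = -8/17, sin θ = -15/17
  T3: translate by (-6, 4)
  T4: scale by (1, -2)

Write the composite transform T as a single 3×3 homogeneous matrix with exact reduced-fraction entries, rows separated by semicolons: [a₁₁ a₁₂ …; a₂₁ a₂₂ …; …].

T1 = [1 0 1; 0 1 -3; 0 0 1]
T2·T1 = [-8/17 15/17 -53/17; -15/17 -8/17 9/17; 0 0 1]
T3·…·T1 = [-8/17 15/17 -155/17; -15/17 -8/17 77/17; 0 0 1]
T4·…·T1 = [-8/17 15/17 -155/17; 30/17 16/17 -154/17; 0 0 1]

T = [-8/17 15/17 -155/17; 30/17 16/17 -154/17; 0 0 1]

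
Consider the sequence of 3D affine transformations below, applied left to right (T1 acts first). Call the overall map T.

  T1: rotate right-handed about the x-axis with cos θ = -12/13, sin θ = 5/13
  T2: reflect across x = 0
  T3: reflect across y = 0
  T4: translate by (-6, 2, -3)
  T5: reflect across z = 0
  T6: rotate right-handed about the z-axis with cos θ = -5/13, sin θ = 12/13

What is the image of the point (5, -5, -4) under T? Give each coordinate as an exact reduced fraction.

T(p) = (1363/169, -1446/169, 16/13)

T1 rotate right-handed about the x-axis with cos θ = -12/13, sin θ = 5/13: (5, -5, -4) → (5, 80/13, 23/13)
T2 reflect across x = 0: (5, 80/13, 23/13) → (-5, 80/13, 23/13)
T3 reflect across y = 0: (-5, 80/13, 23/13) → (-5, -80/13, 23/13)
T4 translate by (-6, 2, -3): (-5, -80/13, 23/13) → (-11, -54/13, -16/13)
T5 reflect across z = 0: (-11, -54/13, -16/13) → (-11, -54/13, 16/13)
T6 rotate right-handed about the z-axis with cos θ = -5/13, sin θ = 12/13: (-11, -54/13, 16/13) → (1363/169, -1446/169, 16/13)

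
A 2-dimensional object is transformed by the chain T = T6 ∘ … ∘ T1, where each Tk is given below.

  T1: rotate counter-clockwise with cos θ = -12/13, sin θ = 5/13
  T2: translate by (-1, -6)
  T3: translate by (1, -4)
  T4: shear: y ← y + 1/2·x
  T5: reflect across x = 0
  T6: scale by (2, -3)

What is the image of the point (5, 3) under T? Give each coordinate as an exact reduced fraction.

T(p) = (150/13, 1071/26)

T1 rotate counter-clockwise with cos θ = -12/13, sin θ = 5/13: (5, 3) → (-75/13, -11/13)
T2 translate by (-1, -6): (-75/13, -11/13) → (-88/13, -89/13)
T3 translate by (1, -4): (-88/13, -89/13) → (-75/13, -141/13)
T4 shear: y ← y + 1/2·x: (-75/13, -141/13) → (-75/13, -357/26)
T5 reflect across x = 0: (-75/13, -357/26) → (75/13, -357/26)
T6 scale by (2, -3): (75/13, -357/26) → (150/13, 1071/26)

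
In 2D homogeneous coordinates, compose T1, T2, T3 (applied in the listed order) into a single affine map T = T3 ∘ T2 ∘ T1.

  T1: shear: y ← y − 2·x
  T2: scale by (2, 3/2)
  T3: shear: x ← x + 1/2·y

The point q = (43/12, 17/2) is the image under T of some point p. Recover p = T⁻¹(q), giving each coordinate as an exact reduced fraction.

p = (-1/3, 5)

T1 = [1 0 0; -2 1 0; 0 0 1]
T2·T1 = [2 0 0; -3 3/2 0; 0 0 1]
T3·…·T1 = [1/2 3/4 0; -3 3/2 0; 0 0 1]
det M = 3; M⁻¹ = [1/2 -1/4 0; 1 1/6 0; 0 0 1]
M⁻¹ · (43/12, 17/2)ᵀ = (-1/3, 5)ᵀ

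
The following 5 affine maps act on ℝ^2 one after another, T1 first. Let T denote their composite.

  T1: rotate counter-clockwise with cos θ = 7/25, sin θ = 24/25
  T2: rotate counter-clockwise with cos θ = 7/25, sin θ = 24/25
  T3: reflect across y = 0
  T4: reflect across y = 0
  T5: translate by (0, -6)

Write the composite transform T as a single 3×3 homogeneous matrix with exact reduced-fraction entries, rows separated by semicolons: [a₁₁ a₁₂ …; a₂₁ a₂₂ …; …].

T = [-527/625 -336/625 0; 336/625 -527/625 -6; 0 0 1]

T1 = [7/25 -24/25 0; 24/25 7/25 0; 0 0 1]
T2·T1 = [-527/625 -336/625 0; 336/625 -527/625 0; 0 0 1]
T3·…·T1 = [-527/625 -336/625 0; -336/625 527/625 0; 0 0 1]
T4·…·T1 = [-527/625 -336/625 0; 336/625 -527/625 0; 0 0 1]
T5·…·T1 = [-527/625 -336/625 0; 336/625 -527/625 -6; 0 0 1]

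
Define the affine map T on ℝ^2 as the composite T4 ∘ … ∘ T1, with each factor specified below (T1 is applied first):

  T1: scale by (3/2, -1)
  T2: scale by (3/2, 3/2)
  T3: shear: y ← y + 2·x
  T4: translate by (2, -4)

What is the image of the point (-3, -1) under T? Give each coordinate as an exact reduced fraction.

T1 scale by (3/2, -1): (-3, -1) → (-9/2, 1)
T2 scale by (3/2, 3/2): (-9/2, 1) → (-27/4, 3/2)
T3 shear: y ← y + 2·x: (-27/4, 3/2) → (-27/4, -12)
T4 translate by (2, -4): (-27/4, -12) → (-19/4, -16)

T(p) = (-19/4, -16)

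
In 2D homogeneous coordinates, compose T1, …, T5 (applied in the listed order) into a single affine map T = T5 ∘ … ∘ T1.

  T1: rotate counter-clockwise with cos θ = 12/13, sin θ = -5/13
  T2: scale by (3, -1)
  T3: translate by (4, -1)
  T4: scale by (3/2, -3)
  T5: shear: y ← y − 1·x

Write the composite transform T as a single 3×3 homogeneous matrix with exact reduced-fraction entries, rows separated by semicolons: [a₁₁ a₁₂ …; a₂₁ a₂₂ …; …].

T = [54/13 45/26 6; -69/13 27/26 -3; 0 0 1]

T1 = [12/13 5/13 0; -5/13 12/13 0; 0 0 1]
T2·T1 = [36/13 15/13 0; 5/13 -12/13 0; 0 0 1]
T3·…·T1 = [36/13 15/13 4; 5/13 -12/13 -1; 0 0 1]
T4·…·T1 = [54/13 45/26 6; -15/13 36/13 3; 0 0 1]
T5·…·T1 = [54/13 45/26 6; -69/13 27/26 -3; 0 0 1]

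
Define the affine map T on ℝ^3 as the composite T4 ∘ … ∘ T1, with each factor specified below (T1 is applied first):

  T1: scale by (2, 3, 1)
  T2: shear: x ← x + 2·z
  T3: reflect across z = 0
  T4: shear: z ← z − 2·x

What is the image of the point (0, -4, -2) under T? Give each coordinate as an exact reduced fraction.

T1 scale by (2, 3, 1): (0, -4, -2) → (0, -12, -2)
T2 shear: x ← x + 2·z: (0, -12, -2) → (-4, -12, -2)
T3 reflect across z = 0: (-4, -12, -2) → (-4, -12, 2)
T4 shear: z ← z − 2·x: (-4, -12, 2) → (-4, -12, 10)

T(p) = (-4, -12, 10)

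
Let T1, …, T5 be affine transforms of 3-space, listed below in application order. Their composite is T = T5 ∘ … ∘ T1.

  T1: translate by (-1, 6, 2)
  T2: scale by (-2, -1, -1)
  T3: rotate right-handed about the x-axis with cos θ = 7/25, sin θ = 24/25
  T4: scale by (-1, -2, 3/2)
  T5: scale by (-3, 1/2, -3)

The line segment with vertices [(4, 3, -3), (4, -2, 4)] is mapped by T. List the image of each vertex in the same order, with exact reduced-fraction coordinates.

T1 translate by (-1, 6, 2): (4, 3, -3) → (3, 9, -1); (4, -2, 4) → (3, 4, 6)
T2 scale by (-2, -1, -1): (3, 9, -1) → (-6, -9, 1); (3, 4, 6) → (-6, -4, -6)
T3 rotate right-handed about the x-axis with cos θ = 7/25, sin θ = 24/25: (-6, -9, 1) → (-6, -87/25, -209/25); (-6, -4, -6) → (-6, 116/25, -138/25)
T4 scale by (-1, -2, 3/2): (-6, -87/25, -209/25) → (6, 174/25, -627/50); (-6, 116/25, -138/25) → (6, -232/25, -207/25)
T5 scale by (-3, 1/2, -3): (6, 174/25, -627/50) → (-18, 87/25, 1881/50); (6, -232/25, -207/25) → (-18, -116/25, 621/25)

image vertices: (-18, 87/25, 1881/50), (-18, -116/25, 621/25)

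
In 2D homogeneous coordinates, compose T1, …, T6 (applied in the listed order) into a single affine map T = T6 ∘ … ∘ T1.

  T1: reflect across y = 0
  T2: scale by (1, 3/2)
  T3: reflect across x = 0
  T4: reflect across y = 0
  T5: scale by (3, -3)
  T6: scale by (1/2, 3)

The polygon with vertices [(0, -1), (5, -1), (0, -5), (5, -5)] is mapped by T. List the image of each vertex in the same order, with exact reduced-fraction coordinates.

image vertices: (0, 27/2), (-15/2, 27/2), (0, 135/2), (-15/2, 135/2)

T1 reflect across y = 0: (0, -1) → (0, 1); (5, -1) → (5, 1); (0, -5) → (0, 5); (5, -5) → (5, 5)
T2 scale by (1, 3/2): (0, 1) → (0, 3/2); (5, 1) → (5, 3/2); (0, 5) → (0, 15/2); (5, 5) → (5, 15/2)
T3 reflect across x = 0: (0, 3/2) → (0, 3/2); (5, 3/2) → (-5, 3/2); (0, 15/2) → (0, 15/2); (5, 15/2) → (-5, 15/2)
T4 reflect across y = 0: (0, 3/2) → (0, -3/2); (-5, 3/2) → (-5, -3/2); (0, 15/2) → (0, -15/2); (-5, 15/2) → (-5, -15/2)
T5 scale by (3, -3): (0, -3/2) → (0, 9/2); (-5, -3/2) → (-15, 9/2); (0, -15/2) → (0, 45/2); (-5, -15/2) → (-15, 45/2)
T6 scale by (1/2, 3): (0, 9/2) → (0, 27/2); (-15, 9/2) → (-15/2, 27/2); (0, 45/2) → (0, 135/2); (-15, 45/2) → (-15/2, 135/2)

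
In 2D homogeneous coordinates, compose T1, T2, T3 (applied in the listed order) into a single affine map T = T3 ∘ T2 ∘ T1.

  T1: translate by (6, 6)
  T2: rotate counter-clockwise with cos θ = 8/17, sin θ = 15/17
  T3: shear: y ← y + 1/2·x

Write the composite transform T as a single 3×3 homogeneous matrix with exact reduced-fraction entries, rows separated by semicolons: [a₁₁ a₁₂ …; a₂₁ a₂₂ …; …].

T1 = [1 0 6; 0 1 6; 0 0 1]
T2·T1 = [8/17 -15/17 -42/17; 15/17 8/17 138/17; 0 0 1]
T3·…·T1 = [8/17 -15/17 -42/17; 19/17 1/34 117/17; 0 0 1]

T = [8/17 -15/17 -42/17; 19/17 1/34 117/17; 0 0 1]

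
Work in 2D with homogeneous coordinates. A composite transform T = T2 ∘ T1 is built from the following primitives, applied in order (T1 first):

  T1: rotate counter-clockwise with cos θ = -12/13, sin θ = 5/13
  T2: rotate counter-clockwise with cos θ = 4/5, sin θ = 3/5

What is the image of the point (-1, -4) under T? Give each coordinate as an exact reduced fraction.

T1 rotate counter-clockwise with cos θ = -12/13, sin θ = 5/13: (-1, -4) → (32/13, 43/13)
T2 rotate counter-clockwise with cos θ = 4/5, sin θ = 3/5: (32/13, 43/13) → (-1/65, 268/65)

T(p) = (-1/65, 268/65)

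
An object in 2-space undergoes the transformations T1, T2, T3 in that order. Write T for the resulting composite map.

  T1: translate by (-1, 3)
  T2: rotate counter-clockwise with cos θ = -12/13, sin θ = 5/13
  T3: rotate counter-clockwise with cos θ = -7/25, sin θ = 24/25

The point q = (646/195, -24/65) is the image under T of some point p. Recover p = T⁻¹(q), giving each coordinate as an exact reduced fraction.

p = (1, 1/3)

T1 = [1 0 -1; 0 1 3; 0 0 1]
T2·T1 = [-12/13 -5/13 -3/13; 5/13 -12/13 -41/13; 0 0 1]
T3·…·T1 = [-36/325 323/325 201/65; -323/325 -36/325 43/65; 0 0 1]
det M = 1; M⁻¹ = [-36/325 -323/325 1; 323/325 -36/325 -3; 0 0 1]
M⁻¹ · (646/195, -24/65)ᵀ = (1, 1/3)ᵀ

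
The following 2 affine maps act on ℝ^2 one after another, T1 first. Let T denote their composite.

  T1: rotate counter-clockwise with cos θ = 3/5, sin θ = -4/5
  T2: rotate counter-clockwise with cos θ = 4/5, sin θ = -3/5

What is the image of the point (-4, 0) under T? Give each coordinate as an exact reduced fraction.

T(p) = (0, 4)

T1 rotate counter-clockwise with cos θ = 3/5, sin θ = -4/5: (-4, 0) → (-12/5, 16/5)
T2 rotate counter-clockwise with cos θ = 4/5, sin θ = -3/5: (-12/5, 16/5) → (0, 4)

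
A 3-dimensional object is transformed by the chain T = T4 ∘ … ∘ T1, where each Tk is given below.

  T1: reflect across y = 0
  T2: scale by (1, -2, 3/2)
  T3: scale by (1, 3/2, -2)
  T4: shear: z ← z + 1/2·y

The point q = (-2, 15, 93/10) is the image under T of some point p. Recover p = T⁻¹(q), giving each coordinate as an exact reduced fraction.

T1 = [1 0 0 0; 0 -1 0 0; 0 0 1 0; 0 0 0 1]
T2·T1 = [1 0 0 0; 0 2 0 0; 0 0 3/2 0; 0 0 0 1]
T3·…·T1 = [1 0 0 0; 0 3 0 0; 0 0 -3 0; 0 0 0 1]
T4·…·T1 = [1 0 0 0; 0 3 0 0; 0 3/2 -3 0; 0 0 0 1]
det M = -9; M⁻¹ = [1 0 0 0; 0 1/3 0 0; 0 1/6 -1/3 0; 0 0 0 1]
M⁻¹ · (-2, 15, 93/10)ᵀ = (-2, 5, -3/5)ᵀ

p = (-2, 5, -3/5)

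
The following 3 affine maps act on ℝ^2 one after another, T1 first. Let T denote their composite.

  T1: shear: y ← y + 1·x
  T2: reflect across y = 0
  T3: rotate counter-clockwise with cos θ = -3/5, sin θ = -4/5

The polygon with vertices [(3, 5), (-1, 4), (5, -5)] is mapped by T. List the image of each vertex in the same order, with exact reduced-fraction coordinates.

T1 shear: y ← y + 1·x: (3, 5) → (3, 8); (-1, 4) → (-1, 3); (5, -5) → (5, 0)
T2 reflect across y = 0: (3, 8) → (3, -8); (-1, 3) → (-1, -3); (5, 0) → (5, 0)
T3 rotate counter-clockwise with cos θ = -3/5, sin θ = -4/5: (3, -8) → (-41/5, 12/5); (-1, -3) → (-9/5, 13/5); (5, 0) → (-3, -4)

image vertices: (-41/5, 12/5), (-9/5, 13/5), (-3, -4)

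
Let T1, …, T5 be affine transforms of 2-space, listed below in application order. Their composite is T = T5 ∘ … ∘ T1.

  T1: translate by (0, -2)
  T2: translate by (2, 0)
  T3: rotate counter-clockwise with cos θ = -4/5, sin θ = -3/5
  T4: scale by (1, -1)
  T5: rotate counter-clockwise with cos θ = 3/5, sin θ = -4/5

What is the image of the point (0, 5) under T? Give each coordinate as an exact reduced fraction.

T(p) = (3, 2)

T1 translate by (0, -2): (0, 5) → (0, 3)
T2 translate by (2, 0): (0, 3) → (2, 3)
T3 rotate counter-clockwise with cos θ = -4/5, sin θ = -3/5: (2, 3) → (1/5, -18/5)
T4 scale by (1, -1): (1/5, -18/5) → (1/5, 18/5)
T5 rotate counter-clockwise with cos θ = 3/5, sin θ = -4/5: (1/5, 18/5) → (3, 2)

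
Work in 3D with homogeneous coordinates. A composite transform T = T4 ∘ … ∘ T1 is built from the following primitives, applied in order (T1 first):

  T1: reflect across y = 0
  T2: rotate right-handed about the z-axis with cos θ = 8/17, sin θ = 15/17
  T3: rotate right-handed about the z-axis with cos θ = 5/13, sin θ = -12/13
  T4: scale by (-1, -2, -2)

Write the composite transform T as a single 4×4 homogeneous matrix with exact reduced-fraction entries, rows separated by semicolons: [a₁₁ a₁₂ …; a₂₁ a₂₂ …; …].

T = [-220/221 21/221 0 0; 42/221 440/221 0 0; 0 0 -2 0; 0 0 0 1]

T1 = [1 0 0 0; 0 -1 0 0; 0 0 1 0; 0 0 0 1]
T2·T1 = [8/17 15/17 0 0; 15/17 -8/17 0 0; 0 0 1 0; 0 0 0 1]
T3·…·T1 = [220/221 -21/221 0 0; -21/221 -220/221 0 0; 0 0 1 0; 0 0 0 1]
T4·…·T1 = [-220/221 21/221 0 0; 42/221 440/221 0 0; 0 0 -2 0; 0 0 0 1]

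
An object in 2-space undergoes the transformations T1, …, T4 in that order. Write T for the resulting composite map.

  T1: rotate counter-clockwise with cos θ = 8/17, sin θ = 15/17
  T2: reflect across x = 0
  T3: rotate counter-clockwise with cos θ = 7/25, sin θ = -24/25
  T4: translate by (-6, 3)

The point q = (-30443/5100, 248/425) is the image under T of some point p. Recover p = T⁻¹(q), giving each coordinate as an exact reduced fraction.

p = (-5/3, 7/4)

T1 = [8/17 -15/17 0; 15/17 8/17 0; 0 0 1]
T2·T1 = [-8/17 15/17 0; 15/17 8/17 0; 0 0 1]
T3·…·T1 = [304/425 297/425 0; 297/425 -304/425 0; 0 0 1]
T4·…·T1 = [304/425 297/425 -6; 297/425 -304/425 3; 0 0 1]
det M = -1; M⁻¹ = [304/425 297/425 933/425; 297/425 -304/425 2694/425; 0 0 1]
M⁻¹ · (-30443/5100, 248/425)ᵀ = (-5/3, 7/4)ᵀ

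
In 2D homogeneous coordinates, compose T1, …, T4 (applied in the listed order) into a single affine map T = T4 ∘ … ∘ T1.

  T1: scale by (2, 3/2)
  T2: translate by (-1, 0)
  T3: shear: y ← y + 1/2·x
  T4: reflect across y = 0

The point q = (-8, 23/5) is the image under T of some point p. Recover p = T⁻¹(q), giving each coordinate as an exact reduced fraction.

p = (-7/2, -2/5)

T1 = [2 0 0; 0 3/2 0; 0 0 1]
T2·T1 = [2 0 -1; 0 3/2 0; 0 0 1]
T3·…·T1 = [2 0 -1; 1 3/2 -1/2; 0 0 1]
T4·…·T1 = [2 0 -1; -1 -3/2 1/2; 0 0 1]
det M = -3; M⁻¹ = [1/2 0 1/2; -1/3 -2/3 0; 0 0 1]
M⁻¹ · (-8, 23/5)ᵀ = (-7/2, -2/5)ᵀ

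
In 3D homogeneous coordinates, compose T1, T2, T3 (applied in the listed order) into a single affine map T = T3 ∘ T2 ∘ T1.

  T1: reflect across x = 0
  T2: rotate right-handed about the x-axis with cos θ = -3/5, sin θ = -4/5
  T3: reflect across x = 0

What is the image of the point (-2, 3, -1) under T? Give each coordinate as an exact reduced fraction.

T(p) = (-2, -13/5, -9/5)

T1 reflect across x = 0: (-2, 3, -1) → (2, 3, -1)
T2 rotate right-handed about the x-axis with cos θ = -3/5, sin θ = -4/5: (2, 3, -1) → (2, -13/5, -9/5)
T3 reflect across x = 0: (2, -13/5, -9/5) → (-2, -13/5, -9/5)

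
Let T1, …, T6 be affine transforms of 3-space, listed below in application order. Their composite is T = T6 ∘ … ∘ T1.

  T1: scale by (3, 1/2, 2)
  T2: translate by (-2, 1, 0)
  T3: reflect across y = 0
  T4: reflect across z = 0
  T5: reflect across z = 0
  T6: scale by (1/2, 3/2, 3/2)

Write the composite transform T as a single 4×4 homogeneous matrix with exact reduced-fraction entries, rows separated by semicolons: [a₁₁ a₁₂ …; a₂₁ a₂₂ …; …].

T = [3/2 0 0 -1; 0 -3/4 0 -3/2; 0 0 3 0; 0 0 0 1]

T1 = [3 0 0 0; 0 1/2 0 0; 0 0 2 0; 0 0 0 1]
T2·T1 = [3 0 0 -2; 0 1/2 0 1; 0 0 2 0; 0 0 0 1]
T3·…·T1 = [3 0 0 -2; 0 -1/2 0 -1; 0 0 2 0; 0 0 0 1]
T4·…·T1 = [3 0 0 -2; 0 -1/2 0 -1; 0 0 -2 0; 0 0 0 1]
T5·…·T1 = [3 0 0 -2; 0 -1/2 0 -1; 0 0 2 0; 0 0 0 1]
T6·…·T1 = [3/2 0 0 -1; 0 -3/4 0 -3/2; 0 0 3 0; 0 0 0 1]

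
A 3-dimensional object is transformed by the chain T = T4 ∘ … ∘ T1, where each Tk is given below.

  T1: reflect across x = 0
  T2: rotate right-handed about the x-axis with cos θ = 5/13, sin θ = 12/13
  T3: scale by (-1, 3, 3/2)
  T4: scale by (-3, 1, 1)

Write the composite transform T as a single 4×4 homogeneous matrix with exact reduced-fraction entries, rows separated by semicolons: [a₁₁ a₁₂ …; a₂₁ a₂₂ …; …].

T = [-3 0 0 0; 0 15/13 -36/13 0; 0 18/13 15/26 0; 0 0 0 1]

T1 = [-1 0 0 0; 0 1 0 0; 0 0 1 0; 0 0 0 1]
T2·T1 = [-1 0 0 0; 0 5/13 -12/13 0; 0 12/13 5/13 0; 0 0 0 1]
T3·…·T1 = [1 0 0 0; 0 15/13 -36/13 0; 0 18/13 15/26 0; 0 0 0 1]
T4·…·T1 = [-3 0 0 0; 0 15/13 -36/13 0; 0 18/13 15/26 0; 0 0 0 1]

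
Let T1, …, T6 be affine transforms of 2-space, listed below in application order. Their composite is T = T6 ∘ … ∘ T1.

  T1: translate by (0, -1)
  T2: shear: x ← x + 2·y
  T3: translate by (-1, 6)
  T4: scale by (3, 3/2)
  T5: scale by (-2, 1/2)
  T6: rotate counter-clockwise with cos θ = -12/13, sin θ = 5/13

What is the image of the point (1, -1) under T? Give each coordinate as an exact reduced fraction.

T1 translate by (0, -1): (1, -1) → (1, -2)
T2 shear: x ← x + 2·y: (1, -2) → (-3, -2)
T3 translate by (-1, 6): (-3, -2) → (-4, 4)
T4 scale by (3, 3/2): (-4, 4) → (-12, 6)
T5 scale by (-2, 1/2): (-12, 6) → (24, 3)
T6 rotate counter-clockwise with cos θ = -12/13, sin θ = 5/13: (24, 3) → (-303/13, 84/13)

T(p) = (-303/13, 84/13)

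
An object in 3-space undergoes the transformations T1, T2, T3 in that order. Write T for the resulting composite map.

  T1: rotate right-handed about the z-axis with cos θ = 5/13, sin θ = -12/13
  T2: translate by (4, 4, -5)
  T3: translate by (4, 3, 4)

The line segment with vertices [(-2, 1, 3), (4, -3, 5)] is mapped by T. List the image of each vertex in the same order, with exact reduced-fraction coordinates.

T1 rotate right-handed about the z-axis with cos θ = 5/13, sin θ = -12/13: (-2, 1, 3) → (2/13, 29/13, 3); (4, -3, 5) → (-16/13, -63/13, 5)
T2 translate by (4, 4, -5): (2/13, 29/13, 3) → (54/13, 81/13, -2); (-16/13, -63/13, 5) → (36/13, -11/13, 0)
T3 translate by (4, 3, 4): (54/13, 81/13, -2) → (106/13, 120/13, 2); (36/13, -11/13, 0) → (88/13, 28/13, 4)

image vertices: (106/13, 120/13, 2), (88/13, 28/13, 4)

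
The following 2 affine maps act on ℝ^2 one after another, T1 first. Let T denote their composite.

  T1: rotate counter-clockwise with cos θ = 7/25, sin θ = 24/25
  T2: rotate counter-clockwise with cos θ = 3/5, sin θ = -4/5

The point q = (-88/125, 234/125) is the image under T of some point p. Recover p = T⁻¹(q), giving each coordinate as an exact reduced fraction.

p = (0, 2)

T1 = [7/25 -24/25 0; 24/25 7/25 0; 0 0 1]
T2·T1 = [117/125 -44/125 0; 44/125 117/125 0; 0 0 1]
det M = 1; M⁻¹ = [117/125 44/125 0; -44/125 117/125 0; 0 0 1]
M⁻¹ · (-88/125, 234/125)ᵀ = (0, 2)ᵀ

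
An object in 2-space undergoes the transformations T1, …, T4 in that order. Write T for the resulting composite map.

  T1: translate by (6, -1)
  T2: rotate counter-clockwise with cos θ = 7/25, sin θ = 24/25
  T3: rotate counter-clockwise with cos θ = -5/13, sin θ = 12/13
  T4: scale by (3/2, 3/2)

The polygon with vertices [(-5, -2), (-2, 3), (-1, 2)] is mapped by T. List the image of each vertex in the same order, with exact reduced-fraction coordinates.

T1 translate by (6, -1): (-5, -2) → (1, -3); (-2, 3) → (4, 2); (-1, 2) → (5, 1)
T2 rotate counter-clockwise with cos θ = 7/25, sin θ = 24/25: (1, -3) → (79/25, 3/25); (4, 2) → (-4/5, 22/5); (5, 1) → (11/25, 127/25)
T3 rotate counter-clockwise with cos θ = -5/13, sin θ = 12/13: (79/25, 3/25) → (-431/325, 933/325); (-4/5, 22/5) → (-244/65, -158/65); (11/25, 127/25) → (-1579/325, -503/325)
T4 scale by (3/2, 3/2): (-431/325, 933/325) → (-1293/650, 2799/650); (-244/65, -158/65) → (-366/65, -237/65); (-1579/325, -503/325) → (-4737/650, -1509/650)

image vertices: (-1293/650, 2799/650), (-366/65, -237/65), (-4737/650, -1509/650)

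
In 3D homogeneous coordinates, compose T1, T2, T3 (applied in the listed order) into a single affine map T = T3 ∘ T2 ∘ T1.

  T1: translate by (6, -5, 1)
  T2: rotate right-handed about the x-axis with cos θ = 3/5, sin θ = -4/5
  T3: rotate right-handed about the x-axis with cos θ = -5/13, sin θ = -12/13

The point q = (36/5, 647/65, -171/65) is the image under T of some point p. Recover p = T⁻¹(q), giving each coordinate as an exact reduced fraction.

p = (6/5, -4, 4)

T1 = [1 0 0 6; 0 1 0 -5; 0 0 1 1; 0 0 0 1]
T2·T1 = [1 0 0 6; 0 3/5 4/5 -11/5; 0 -4/5 3/5 23/5; 0 0 0 1]
T3·…·T1 = [1 0 0 6; 0 -63/65 16/65 331/65; 0 -16/65 -63/65 17/65; 0 0 0 1]
det M = 1; M⁻¹ = [1 0 0 -6; 0 -63/65 -16/65 5; 0 16/65 -63/65 -1; 0 0 0 1]
M⁻¹ · (36/5, 647/65, -171/65)ᵀ = (6/5, -4, 4)ᵀ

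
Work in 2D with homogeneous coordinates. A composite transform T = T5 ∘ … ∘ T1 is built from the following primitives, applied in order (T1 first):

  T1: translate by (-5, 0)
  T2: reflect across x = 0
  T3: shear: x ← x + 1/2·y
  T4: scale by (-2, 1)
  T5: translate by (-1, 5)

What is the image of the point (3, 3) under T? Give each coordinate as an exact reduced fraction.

T(p) = (-8, 8)

T1 translate by (-5, 0): (3, 3) → (-2, 3)
T2 reflect across x = 0: (-2, 3) → (2, 3)
T3 shear: x ← x + 1/2·y: (2, 3) → (7/2, 3)
T4 scale by (-2, 1): (7/2, 3) → (-7, 3)
T5 translate by (-1, 5): (-7, 3) → (-8, 8)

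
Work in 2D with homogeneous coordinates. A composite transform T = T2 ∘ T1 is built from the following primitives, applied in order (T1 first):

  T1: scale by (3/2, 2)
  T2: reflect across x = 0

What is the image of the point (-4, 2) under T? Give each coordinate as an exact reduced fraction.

T(p) = (6, 4)

T1 scale by (3/2, 2): (-4, 2) → (-6, 4)
T2 reflect across x = 0: (-6, 4) → (6, 4)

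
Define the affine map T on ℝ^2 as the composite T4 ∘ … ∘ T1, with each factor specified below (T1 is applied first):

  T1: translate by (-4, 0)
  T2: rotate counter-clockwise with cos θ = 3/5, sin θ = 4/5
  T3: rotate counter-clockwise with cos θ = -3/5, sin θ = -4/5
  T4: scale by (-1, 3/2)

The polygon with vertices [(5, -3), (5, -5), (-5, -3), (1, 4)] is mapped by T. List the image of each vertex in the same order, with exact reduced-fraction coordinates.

T1 translate by (-4, 0): (5, -3) → (1, -3); (5, -5) → (1, -5); (-5, -3) → (-9, -3); (1, 4) → (-3, 4)
T2 rotate counter-clockwise with cos θ = 3/5, sin θ = 4/5: (1, -3) → (3, -1); (1, -5) → (23/5, -11/5); (-9, -3) → (-3, -9); (-3, 4) → (-5, 0)
T3 rotate counter-clockwise with cos θ = -3/5, sin θ = -4/5: (3, -1) → (-13/5, -9/5); (23/5, -11/5) → (-113/25, -59/25); (-3, -9) → (-27/5, 39/5); (-5, 0) → (3, 4)
T4 scale by (-1, 3/2): (-13/5, -9/5) → (13/5, -27/10); (-113/25, -59/25) → (113/25, -177/50); (-27/5, 39/5) → (27/5, 117/10); (3, 4) → (-3, 6)

image vertices: (13/5, -27/10), (113/25, -177/50), (27/5, 117/10), (-3, 6)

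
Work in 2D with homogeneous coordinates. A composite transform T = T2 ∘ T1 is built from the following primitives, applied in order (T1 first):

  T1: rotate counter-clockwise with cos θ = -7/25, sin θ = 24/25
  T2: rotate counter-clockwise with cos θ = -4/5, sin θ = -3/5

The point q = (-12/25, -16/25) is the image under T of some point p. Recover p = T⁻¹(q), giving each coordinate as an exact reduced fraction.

p = (0, -4/5)

T1 = [-7/25 -24/25 0; 24/25 -7/25 0; 0 0 1]
T2·T1 = [4/5 3/5 0; -3/5 4/5 0; 0 0 1]
det M = 1; M⁻¹ = [4/5 -3/5 0; 3/5 4/5 0; 0 0 1]
M⁻¹ · (-12/25, -16/25)ᵀ = (0, -4/5)ᵀ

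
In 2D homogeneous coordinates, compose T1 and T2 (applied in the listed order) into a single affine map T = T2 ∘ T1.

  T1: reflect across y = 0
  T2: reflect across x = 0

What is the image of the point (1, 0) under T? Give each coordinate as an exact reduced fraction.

T(p) = (-1, 0)

T1 reflect across y = 0: (1, 0) → (1, 0)
T2 reflect across x = 0: (1, 0) → (-1, 0)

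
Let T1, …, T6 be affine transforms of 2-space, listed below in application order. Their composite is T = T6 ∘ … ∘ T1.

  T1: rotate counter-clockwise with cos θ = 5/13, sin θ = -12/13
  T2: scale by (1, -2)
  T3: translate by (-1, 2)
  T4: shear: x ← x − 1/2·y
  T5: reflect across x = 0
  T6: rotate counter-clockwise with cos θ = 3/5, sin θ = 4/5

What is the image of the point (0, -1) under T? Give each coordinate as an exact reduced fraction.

T(p) = (-3/13, 56/13)

T1 rotate counter-clockwise with cos θ = 5/13, sin θ = -12/13: (0, -1) → (-12/13, -5/13)
T2 scale by (1, -2): (-12/13, -5/13) → (-12/13, 10/13)
T3 translate by (-1, 2): (-12/13, 10/13) → (-25/13, 36/13)
T4 shear: x ← x − 1/2·y: (-25/13, 36/13) → (-43/13, 36/13)
T5 reflect across x = 0: (-43/13, 36/13) → (43/13, 36/13)
T6 rotate counter-clockwise with cos θ = 3/5, sin θ = 4/5: (43/13, 36/13) → (-3/13, 56/13)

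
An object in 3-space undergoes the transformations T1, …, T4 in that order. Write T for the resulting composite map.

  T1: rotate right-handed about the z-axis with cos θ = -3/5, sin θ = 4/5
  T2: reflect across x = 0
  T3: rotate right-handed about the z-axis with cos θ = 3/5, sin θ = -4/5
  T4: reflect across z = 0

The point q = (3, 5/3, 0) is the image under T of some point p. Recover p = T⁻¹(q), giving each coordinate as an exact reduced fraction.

p = (3, -5/3, 0)

T1 = [-3/5 -4/5 0 0; 4/5 -3/5 0 0; 0 0 1 0; 0 0 0 1]
T2·T1 = [3/5 4/5 0 0; 4/5 -3/5 0 0; 0 0 1 0; 0 0 0 1]
T3·…·T1 = [1 0 0 0; 0 -1 0 0; 0 0 1 0; 0 0 0 1]
T4·…·T1 = [1 0 0 0; 0 -1 0 0; 0 0 -1 0; 0 0 0 1]
det M = 1; M⁻¹ = [1 0 0 0; 0 -1 0 0; 0 0 -1 0; 0 0 0 1]
M⁻¹ · (3, 5/3, 0)ᵀ = (3, -5/3, 0)ᵀ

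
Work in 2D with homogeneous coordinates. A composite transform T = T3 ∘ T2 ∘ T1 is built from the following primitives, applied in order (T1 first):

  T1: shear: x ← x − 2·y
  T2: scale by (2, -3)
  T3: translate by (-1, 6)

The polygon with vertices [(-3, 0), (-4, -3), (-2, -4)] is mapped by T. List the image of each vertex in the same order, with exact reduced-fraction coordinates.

T1 shear: x ← x − 2·y: (-3, 0) → (-3, 0); (-4, -3) → (2, -3); (-2, -4) → (6, -4)
T2 scale by (2, -3): (-3, 0) → (-6, 0); (2, -3) → (4, 9); (6, -4) → (12, 12)
T3 translate by (-1, 6): (-6, 0) → (-7, 6); (4, 9) → (3, 15); (12, 12) → (11, 18)

image vertices: (-7, 6), (3, 15), (11, 18)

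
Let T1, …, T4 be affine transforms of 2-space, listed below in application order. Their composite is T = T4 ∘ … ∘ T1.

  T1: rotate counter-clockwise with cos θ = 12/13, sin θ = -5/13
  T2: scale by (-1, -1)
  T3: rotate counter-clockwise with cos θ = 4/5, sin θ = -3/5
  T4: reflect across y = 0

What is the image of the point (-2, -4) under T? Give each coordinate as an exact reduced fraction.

T(p) = (58/13, -4/13)

T1 rotate counter-clockwise with cos θ = 12/13, sin θ = -5/13: (-2, -4) → (-44/13, -38/13)
T2 scale by (-1, -1): (-44/13, -38/13) → (44/13, 38/13)
T3 rotate counter-clockwise with cos θ = 4/5, sin θ = -3/5: (44/13, 38/13) → (58/13, 4/13)
T4 reflect across y = 0: (58/13, 4/13) → (58/13, -4/13)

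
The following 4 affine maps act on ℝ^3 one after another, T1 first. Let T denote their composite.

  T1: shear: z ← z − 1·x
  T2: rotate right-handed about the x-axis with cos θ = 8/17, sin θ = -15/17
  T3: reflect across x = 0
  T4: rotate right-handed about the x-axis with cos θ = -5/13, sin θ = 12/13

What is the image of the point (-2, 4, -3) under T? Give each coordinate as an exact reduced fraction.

T(p) = (2, 43/13, 32/13)

T1 shear: z ← z − 1·x: (-2, 4, -3) → (-2, 4, -1)
T2 rotate right-handed about the x-axis with cos θ = 8/17, sin θ = -15/17: (-2, 4, -1) → (-2, 1, -4)
T3 reflect across x = 0: (-2, 1, -4) → (2, 1, -4)
T4 rotate right-handed about the x-axis with cos θ = -5/13, sin θ = 12/13: (2, 1, -4) → (2, 43/13, 32/13)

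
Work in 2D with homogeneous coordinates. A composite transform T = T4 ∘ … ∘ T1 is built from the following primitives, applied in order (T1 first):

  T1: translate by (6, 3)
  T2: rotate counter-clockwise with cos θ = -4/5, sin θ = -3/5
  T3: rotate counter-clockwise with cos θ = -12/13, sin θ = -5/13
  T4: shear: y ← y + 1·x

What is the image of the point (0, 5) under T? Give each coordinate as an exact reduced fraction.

T(p) = (-50/13, 70/13)

T1 translate by (6, 3): (0, 5) → (6, 8)
T2 rotate counter-clockwise with cos θ = -4/5, sin θ = -3/5: (6, 8) → (0, -10)
T3 rotate counter-clockwise with cos θ = -12/13, sin θ = -5/13: (0, -10) → (-50/13, 120/13)
T4 shear: y ← y + 1·x: (-50/13, 120/13) → (-50/13, 70/13)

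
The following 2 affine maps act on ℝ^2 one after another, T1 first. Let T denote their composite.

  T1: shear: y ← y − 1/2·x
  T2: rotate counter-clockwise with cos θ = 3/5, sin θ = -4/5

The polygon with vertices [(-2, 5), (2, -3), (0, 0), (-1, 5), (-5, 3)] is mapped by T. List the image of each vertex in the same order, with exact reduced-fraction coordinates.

image vertices: (18/5, 26/5), (-2, -4), (0, 0), (19/5, 41/10), (7/5, 73/10)

T1 shear: y ← y − 1/2·x: (-2, 5) → (-2, 6); (2, -3) → (2, -4); (0, 0) → (0, 0); (-1, 5) → (-1, 11/2); (-5, 3) → (-5, 11/2)
T2 rotate counter-clockwise with cos θ = 3/5, sin θ = -4/5: (-2, 6) → (18/5, 26/5); (2, -4) → (-2, -4); (0, 0) → (0, 0); (-1, 11/2) → (19/5, 41/10); (-5, 11/2) → (7/5, 73/10)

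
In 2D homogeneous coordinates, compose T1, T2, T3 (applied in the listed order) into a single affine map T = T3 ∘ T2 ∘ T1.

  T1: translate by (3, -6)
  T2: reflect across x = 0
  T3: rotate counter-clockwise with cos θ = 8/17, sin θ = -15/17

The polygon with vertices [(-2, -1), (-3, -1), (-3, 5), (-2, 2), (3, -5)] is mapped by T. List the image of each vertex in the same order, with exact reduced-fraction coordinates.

image vertices: (-113/17, -41/17), (-105/17, -56/17), (-15/17, -8/17), (-4, -1), (-213/17, 2/17)

T1 translate by (3, -6): (-2, -1) → (1, -7); (-3, -1) → (0, -7); (-3, 5) → (0, -1); (-2, 2) → (1, -4); (3, -5) → (6, -11)
T2 reflect across x = 0: (1, -7) → (-1, -7); (0, -7) → (0, -7); (0, -1) → (0, -1); (1, -4) → (-1, -4); (6, -11) → (-6, -11)
T3 rotate counter-clockwise with cos θ = 8/17, sin θ = -15/17: (-1, -7) → (-113/17, -41/17); (0, -7) → (-105/17, -56/17); (0, -1) → (-15/17, -8/17); (-1, -4) → (-4, -1); (-6, -11) → (-213/17, 2/17)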